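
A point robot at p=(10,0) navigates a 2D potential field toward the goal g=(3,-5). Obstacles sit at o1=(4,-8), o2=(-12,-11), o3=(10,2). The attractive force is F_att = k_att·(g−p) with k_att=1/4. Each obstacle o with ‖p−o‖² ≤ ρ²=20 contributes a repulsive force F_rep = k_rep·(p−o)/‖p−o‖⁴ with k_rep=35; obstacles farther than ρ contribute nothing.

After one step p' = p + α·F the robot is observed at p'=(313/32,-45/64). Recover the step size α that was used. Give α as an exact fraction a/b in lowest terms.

F_att = 1/4·(g−p) = 1/4·(-7,-5) = (-1.7500,-1.2500)
o1: d²=100 > ρ²=20 → inactive
o2: d²=605 > ρ²=20 → inactive
o3: d²=4 ≤ ρ²=20; F_rep = 35·(0,-2)/4² = (0.0000,-4.3750)
F = F_att + ΣF_rep = (-1.7500,-5.6250)
Δp = p'−p = (-0.2188,-0.7031); α = Δx/Fx = (-7/32) / (-7/4) = 1/8
check: Δy/Fy = (-45/64) / (-45/8) = 1/8 ✓

α = 1/8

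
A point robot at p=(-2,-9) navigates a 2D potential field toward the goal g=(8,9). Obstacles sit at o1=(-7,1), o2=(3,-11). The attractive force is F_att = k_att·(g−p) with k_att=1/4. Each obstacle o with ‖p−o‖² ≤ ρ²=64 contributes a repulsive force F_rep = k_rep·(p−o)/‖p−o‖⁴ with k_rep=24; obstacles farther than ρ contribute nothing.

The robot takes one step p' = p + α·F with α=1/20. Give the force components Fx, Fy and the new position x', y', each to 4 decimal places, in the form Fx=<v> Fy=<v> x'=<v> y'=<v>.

Fx=2.3573 Fy=4.5571 x'=-1.8821 y'=-8.7721

F_att = 1/4·(g−p) = 1/4·(10,18) = (2.5000,4.5000)
o1: d²=125 > ρ²=64 → inactive
o2: d²=29 ≤ ρ²=64; F_rep = 24·(-5,2)/29² = (-0.1427,0.0571)
F = F_att + ΣF_rep = (2.3573,4.5571)
p' = p + 1/20·F = (-1.8821,-8.7721)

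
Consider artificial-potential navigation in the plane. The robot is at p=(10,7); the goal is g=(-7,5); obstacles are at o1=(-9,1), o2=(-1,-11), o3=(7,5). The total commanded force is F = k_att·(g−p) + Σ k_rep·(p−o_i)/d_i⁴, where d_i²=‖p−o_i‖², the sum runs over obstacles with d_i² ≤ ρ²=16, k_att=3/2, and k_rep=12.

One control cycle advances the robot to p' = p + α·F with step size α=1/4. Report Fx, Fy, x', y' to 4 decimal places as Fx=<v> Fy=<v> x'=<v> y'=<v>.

Fx=-25.2870 Fy=-2.8580 x'=3.6783 y'=6.2855

F_att = 3/2·(g−p) = 3/2·(-17,-2) = (-25.5000,-3.0000)
o1: d²=397 > ρ²=16 → inactive
o2: d²=445 > ρ²=16 → inactive
o3: d²=13 ≤ ρ²=16; F_rep = 12·(3,2)/13² = (0.2130,0.1420)
F = F_att + ΣF_rep = (-25.2870,-2.8580)
p' = p + 1/4·F = (3.6783,6.2855)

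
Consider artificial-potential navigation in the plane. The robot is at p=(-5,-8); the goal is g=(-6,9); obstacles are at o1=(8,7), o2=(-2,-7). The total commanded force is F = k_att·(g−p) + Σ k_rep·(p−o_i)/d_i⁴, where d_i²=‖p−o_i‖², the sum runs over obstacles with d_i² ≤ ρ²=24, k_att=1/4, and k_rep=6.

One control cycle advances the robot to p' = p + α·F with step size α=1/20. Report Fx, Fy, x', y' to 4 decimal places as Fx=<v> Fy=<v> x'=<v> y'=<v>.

F_att = 1/4·(g−p) = 1/4·(-1,17) = (-0.2500,4.2500)
o1: d²=394 > ρ²=24 → inactive
o2: d²=10 ≤ ρ²=24; F_rep = 6·(-3,-1)/10² = (-0.1800,-0.0600)
F = F_att + ΣF_rep = (-0.4300,4.1900)
p' = p + 1/20·F = (-5.0215,-7.7905)

Fx=-0.4300 Fy=4.1900 x'=-5.0215 y'=-7.7905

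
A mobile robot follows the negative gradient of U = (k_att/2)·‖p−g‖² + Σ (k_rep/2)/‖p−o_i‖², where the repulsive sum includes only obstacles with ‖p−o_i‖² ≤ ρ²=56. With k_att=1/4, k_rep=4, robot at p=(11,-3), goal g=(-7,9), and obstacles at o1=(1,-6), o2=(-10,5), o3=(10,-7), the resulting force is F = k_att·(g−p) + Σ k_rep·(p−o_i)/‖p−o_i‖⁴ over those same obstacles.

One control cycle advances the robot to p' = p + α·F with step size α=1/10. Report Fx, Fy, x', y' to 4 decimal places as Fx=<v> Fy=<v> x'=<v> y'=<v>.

F_att = 1/4·(g−p) = 1/4·(-18,12) = (-4.5000,3.0000)
o1: d²=109 > ρ²=56 → inactive
o2: d²=505 > ρ²=56 → inactive
o3: d²=17 ≤ ρ²=56; F_rep = 4·(1,4)/17² = (0.0138,0.0554)
F = F_att + ΣF_rep = (-4.4862,3.0554)
p' = p + 1/10·F = (10.5514,-2.6945)

Fx=-4.4862 Fy=3.0554 x'=10.5514 y'=-2.6945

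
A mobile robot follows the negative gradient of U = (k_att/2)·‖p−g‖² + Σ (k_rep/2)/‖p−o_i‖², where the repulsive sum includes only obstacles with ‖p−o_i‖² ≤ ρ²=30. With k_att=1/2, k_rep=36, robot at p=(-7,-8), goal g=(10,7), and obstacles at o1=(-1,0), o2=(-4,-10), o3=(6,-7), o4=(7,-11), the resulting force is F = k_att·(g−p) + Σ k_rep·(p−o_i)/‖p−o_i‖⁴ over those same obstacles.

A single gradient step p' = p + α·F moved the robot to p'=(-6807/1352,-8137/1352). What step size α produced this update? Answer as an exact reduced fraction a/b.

α = 1/4

F_att = 1/2·(g−p) = 1/2·(17,15) = (8.5000,7.5000)
o1: d²=100 > ρ²=30 → inactive
o2: d²=13 ≤ ρ²=30; F_rep = 36·(-3,2)/13² = (-0.6391,0.4260)
o3: d²=170 > ρ²=30 → inactive
o4: d²=205 > ρ²=30 → inactive
F = F_att + ΣF_rep = (7.8609,7.9260)
Δp = p'−p = (1.9652,1.9815); α = Δx/Fx = (2657/1352) / (2657/338) = 1/4
check: Δy/Fy = (2679/1352) / (2679/338) = 1/4 ✓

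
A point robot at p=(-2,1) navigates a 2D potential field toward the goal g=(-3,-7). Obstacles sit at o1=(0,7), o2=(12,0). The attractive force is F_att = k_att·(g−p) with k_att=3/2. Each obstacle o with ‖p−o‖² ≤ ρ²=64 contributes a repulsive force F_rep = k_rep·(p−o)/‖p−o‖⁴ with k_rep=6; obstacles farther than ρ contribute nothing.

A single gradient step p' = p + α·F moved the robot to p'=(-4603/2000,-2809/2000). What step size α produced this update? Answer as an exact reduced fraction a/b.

α = 1/5

F_att = 3/2·(g−p) = 3/2·(-1,-8) = (-1.5000,-12.0000)
o1: d²=40 ≤ ρ²=64; F_rep = 6·(-2,-6)/40² = (-0.0075,-0.0225)
o2: d²=197 > ρ²=64 → inactive
F = F_att + ΣF_rep = (-1.5075,-12.0225)
Δp = p'−p = (-0.3015,-2.4045); α = Δx/Fx = (-603/2000) / (-603/400) = 1/5
check: Δy/Fy = (-4809/2000) / (-4809/400) = 1/5 ✓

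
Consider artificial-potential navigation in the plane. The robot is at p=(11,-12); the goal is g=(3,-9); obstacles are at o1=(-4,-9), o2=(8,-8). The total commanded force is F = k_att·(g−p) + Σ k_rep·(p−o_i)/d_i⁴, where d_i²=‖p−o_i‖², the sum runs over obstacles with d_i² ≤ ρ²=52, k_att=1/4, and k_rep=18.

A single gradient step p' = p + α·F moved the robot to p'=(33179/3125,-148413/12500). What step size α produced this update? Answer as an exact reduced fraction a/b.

F_att = 1/4·(g−p) = 1/4·(-8,3) = (-2.0000,0.7500)
o1: d²=234 > ρ²=52 → inactive
o2: d²=25 ≤ ρ²=52; F_rep = 18·(3,-4)/25² = (0.0864,-0.1152)
F = F_att + ΣF_rep = (-1.9136,0.6348)
Δp = p'−p = (-0.3827,0.1270); α = Δx/Fx = (-1196/3125) / (-1196/625) = 1/5
check: Δy/Fy = (1587/12500) / (1587/2500) = 1/5 ✓

α = 1/5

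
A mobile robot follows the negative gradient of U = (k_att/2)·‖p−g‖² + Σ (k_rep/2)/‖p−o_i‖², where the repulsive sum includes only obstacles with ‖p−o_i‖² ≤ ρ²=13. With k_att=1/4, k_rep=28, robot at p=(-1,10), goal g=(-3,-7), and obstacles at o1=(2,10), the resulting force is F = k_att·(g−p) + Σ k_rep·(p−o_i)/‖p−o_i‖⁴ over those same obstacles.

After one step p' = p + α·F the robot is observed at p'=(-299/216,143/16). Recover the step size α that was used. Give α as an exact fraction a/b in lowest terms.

F_att = 1/4·(g−p) = 1/4·(-2,-17) = (-0.5000,-4.2500)
o1: d²=9 ≤ ρ²=13; F_rep = 28·(-3,0)/9² = (-1.0370,0.0000)
F = F_att + ΣF_rep = (-1.5370,-4.2500)
Δp = p'−p = (-0.3843,-1.0625); α = Δx/Fx = (-83/216) / (-83/54) = 1/4
check: Δy/Fy = (-17/16) / (-17/4) = 1/4 ✓

α = 1/4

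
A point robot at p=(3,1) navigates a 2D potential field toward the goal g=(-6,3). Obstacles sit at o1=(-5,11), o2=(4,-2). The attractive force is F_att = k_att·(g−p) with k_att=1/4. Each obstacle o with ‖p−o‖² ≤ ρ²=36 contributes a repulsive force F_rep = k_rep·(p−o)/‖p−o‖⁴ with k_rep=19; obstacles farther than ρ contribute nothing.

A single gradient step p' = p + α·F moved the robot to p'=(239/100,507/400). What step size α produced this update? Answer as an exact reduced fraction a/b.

F_att = 1/4·(g−p) = 1/4·(-9,2) = (-2.2500,0.5000)
o1: d²=164 > ρ²=36 → inactive
o2: d²=10 ≤ ρ²=36; F_rep = 19·(-1,3)/10² = (-0.1900,0.5700)
F = F_att + ΣF_rep = (-2.4400,1.0700)
Δp = p'−p = (-0.6100,0.2675); α = Δx/Fx = (-61/100) / (-61/25) = 1/4
check: Δy/Fy = (107/400) / (107/100) = 1/4 ✓

α = 1/4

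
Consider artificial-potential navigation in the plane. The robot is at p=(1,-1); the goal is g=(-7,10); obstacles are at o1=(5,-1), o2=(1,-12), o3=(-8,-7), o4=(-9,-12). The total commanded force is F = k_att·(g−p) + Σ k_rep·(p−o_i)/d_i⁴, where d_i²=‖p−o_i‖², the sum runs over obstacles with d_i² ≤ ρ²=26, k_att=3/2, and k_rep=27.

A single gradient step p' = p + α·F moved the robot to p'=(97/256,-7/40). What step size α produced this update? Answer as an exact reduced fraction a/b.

α = 1/20

F_att = 3/2·(g−p) = 3/2·(-8,11) = (-12.0000,16.5000)
o1: d²=16 ≤ ρ²=26; F_rep = 27·(-4,0)/16² = (-0.4219,0.0000)
o2: d²=121 > ρ²=26 → inactive
o3: d²=117 > ρ²=26 → inactive
o4: d²=221 > ρ²=26 → inactive
F = F_att + ΣF_rep = (-12.4219,16.5000)
Δp = p'−p = (-0.6211,0.8250); α = Δx/Fx = (-159/256) / (-795/64) = 1/20
check: Δy/Fy = (33/40) / (33/2) = 1/20 ✓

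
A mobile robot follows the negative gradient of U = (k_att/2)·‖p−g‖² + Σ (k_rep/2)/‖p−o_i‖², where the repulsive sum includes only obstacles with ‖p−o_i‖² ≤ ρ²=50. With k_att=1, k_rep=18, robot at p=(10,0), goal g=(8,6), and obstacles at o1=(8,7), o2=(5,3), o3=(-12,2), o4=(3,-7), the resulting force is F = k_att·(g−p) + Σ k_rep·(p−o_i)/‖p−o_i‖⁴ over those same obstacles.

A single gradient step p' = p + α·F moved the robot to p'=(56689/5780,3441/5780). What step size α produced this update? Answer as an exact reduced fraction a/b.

F_att = 1·(g−p) = 1·(-2,6) = (-2.0000,6.0000)
o1: d²=53 > ρ²=50 → inactive
o2: d²=34 ≤ ρ²=50; F_rep = 18·(5,-3)/34² = (0.0779,-0.0467)
o3: d²=488 > ρ²=50 → inactive
o4: d²=98 > ρ²=50 → inactive
F = F_att + ΣF_rep = (-1.9221,5.9533)
Δp = p'−p = (-0.1922,0.5953); α = Δx/Fx = (-1111/5780) / (-1111/578) = 1/10
check: Δy/Fy = (3441/5780) / (3441/578) = 1/10 ✓

α = 1/10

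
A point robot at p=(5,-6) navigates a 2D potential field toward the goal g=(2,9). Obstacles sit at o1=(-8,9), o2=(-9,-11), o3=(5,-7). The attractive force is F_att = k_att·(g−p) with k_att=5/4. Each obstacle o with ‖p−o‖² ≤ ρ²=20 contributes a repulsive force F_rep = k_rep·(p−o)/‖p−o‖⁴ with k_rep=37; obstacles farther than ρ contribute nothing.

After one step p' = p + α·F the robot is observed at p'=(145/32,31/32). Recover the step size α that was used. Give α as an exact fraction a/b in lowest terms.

α = 1/8

F_att = 5/4·(g−p) = 5/4·(-3,15) = (-3.7500,18.7500)
o1: d²=394 > ρ²=20 → inactive
o2: d²=221 > ρ²=20 → inactive
o3: d²=1 ≤ ρ²=20; F_rep = 37·(0,1)/1² = (0.0000,37.0000)
F = F_att + ΣF_rep = (-3.7500,55.7500)
Δp = p'−p = (-0.4688,6.9688); α = Δx/Fx = (-15/32) / (-15/4) = 1/8
check: Δy/Fy = (223/32) / (223/4) = 1/8 ✓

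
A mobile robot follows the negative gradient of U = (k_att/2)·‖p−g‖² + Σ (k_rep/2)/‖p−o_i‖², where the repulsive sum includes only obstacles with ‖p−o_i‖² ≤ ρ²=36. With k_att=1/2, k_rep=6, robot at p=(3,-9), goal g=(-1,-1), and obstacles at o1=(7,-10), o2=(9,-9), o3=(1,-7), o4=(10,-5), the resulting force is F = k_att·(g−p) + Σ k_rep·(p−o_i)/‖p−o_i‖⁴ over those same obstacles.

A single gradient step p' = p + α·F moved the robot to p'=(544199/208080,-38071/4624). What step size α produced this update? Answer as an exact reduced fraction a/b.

α = 1/5

F_att = 1/2·(g−p) = 1/2·(-4,8) = (-2.0000,4.0000)
o1: d²=17 ≤ ρ²=36; F_rep = 6·(-4,1)/17² = (-0.0830,0.0208)
o2: d²=36 ≤ ρ²=36; F_rep = 6·(-6,0)/36² = (-0.0278,0.0000)
o3: d²=8 ≤ ρ²=36; F_rep = 6·(2,-2)/8² = (0.1875,-0.1875)
o4: d²=65 > ρ²=36 → inactive
F = F_att + ΣF_rep = (-1.9233,3.8333)
Δp = p'−p = (-0.3847,0.7667); α = Δx/Fx = (-80041/208080) / (-80041/41616) = 1/5
check: Δy/Fy = (3545/4624) / (17725/4624) = 1/5 ✓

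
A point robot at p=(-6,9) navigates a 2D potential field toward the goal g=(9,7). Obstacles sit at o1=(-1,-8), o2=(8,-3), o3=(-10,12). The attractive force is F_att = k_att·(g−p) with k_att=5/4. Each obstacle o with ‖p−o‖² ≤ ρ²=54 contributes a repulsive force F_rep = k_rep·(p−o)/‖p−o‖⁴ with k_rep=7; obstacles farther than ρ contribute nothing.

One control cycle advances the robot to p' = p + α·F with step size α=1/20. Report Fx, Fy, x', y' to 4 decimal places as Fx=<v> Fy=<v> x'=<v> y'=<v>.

F_att = 5/4·(g−p) = 5/4·(15,-2) = (18.7500,-2.5000)
o1: d²=314 > ρ²=54 → inactive
o2: d²=340 > ρ²=54 → inactive
o3: d²=25 ≤ ρ²=54; F_rep = 7·(4,-3)/25² = (0.0448,-0.0336)
F = F_att + ΣF_rep = (18.7948,-2.5336)
p' = p + 1/20·F = (-5.0603,8.8733)

Fx=18.7948 Fy=-2.5336 x'=-5.0603 y'=8.8733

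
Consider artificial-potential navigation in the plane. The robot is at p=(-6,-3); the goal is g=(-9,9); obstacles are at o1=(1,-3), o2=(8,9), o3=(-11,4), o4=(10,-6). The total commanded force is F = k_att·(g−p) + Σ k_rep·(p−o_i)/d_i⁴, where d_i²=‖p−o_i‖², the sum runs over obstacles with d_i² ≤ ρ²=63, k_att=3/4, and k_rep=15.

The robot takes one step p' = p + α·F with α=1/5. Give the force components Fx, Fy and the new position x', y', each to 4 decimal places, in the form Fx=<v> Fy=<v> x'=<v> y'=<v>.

Fx=-2.2937 Fy=9.0000 x'=-6.4587 y'=-1.2000

F_att = 3/4·(g−p) = 3/4·(-3,12) = (-2.2500,9.0000)
o1: d²=49 ≤ ρ²=63; F_rep = 15·(-7,0)/49² = (-0.0437,0.0000)
o2: d²=340 > ρ²=63 → inactive
o3: d²=74 > ρ²=63 → inactive
o4: d²=265 > ρ²=63 → inactive
F = F_att + ΣF_rep = (-2.2937,9.0000)
p' = p + 1/5·F = (-6.4587,-1.2000)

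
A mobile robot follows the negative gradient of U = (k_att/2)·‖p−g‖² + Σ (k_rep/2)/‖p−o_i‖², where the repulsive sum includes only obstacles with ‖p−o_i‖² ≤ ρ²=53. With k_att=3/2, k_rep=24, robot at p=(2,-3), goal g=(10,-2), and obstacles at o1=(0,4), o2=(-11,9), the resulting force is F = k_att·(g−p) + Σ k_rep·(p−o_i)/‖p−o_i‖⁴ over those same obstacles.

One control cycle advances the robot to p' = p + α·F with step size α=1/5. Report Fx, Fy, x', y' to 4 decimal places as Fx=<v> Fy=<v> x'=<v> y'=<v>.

Fx=12.0171 Fy=1.4402 x'=4.4034 y'=-2.7120

F_att = 3/2·(g−p) = 3/2·(8,1) = (12.0000,1.5000)
o1: d²=53 ≤ ρ²=53; F_rep = 24·(2,-7)/53² = (0.0171,-0.0598)
o2: d²=313 > ρ²=53 → inactive
F = F_att + ΣF_rep = (12.0171,1.4402)
p' = p + 1/5·F = (4.4034,-2.7120)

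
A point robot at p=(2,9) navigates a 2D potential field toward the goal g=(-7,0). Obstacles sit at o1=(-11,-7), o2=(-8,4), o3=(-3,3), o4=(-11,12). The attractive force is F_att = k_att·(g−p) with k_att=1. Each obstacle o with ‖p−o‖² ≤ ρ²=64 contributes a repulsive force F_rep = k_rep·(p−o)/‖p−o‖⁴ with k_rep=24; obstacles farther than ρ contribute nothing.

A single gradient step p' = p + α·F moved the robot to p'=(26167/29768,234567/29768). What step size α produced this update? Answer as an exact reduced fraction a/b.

F_att = 1·(g−p) = 1·(-9,-9) = (-9.0000,-9.0000)
o1: d²=425 > ρ²=64 → inactive
o2: d²=125 > ρ²=64 → inactive
o3: d²=61 ≤ ρ²=64; F_rep = 24·(5,6)/61² = (0.0322,0.0387)
o4: d²=178 > ρ²=64 → inactive
F = F_att + ΣF_rep = (-8.9678,-8.9613)
Δp = p'−p = (-1.1210,-1.1202); α = Δx/Fx = (-33369/29768) / (-33369/3721) = 1/8
check: Δy/Fy = (-33345/29768) / (-33345/3721) = 1/8 ✓

α = 1/8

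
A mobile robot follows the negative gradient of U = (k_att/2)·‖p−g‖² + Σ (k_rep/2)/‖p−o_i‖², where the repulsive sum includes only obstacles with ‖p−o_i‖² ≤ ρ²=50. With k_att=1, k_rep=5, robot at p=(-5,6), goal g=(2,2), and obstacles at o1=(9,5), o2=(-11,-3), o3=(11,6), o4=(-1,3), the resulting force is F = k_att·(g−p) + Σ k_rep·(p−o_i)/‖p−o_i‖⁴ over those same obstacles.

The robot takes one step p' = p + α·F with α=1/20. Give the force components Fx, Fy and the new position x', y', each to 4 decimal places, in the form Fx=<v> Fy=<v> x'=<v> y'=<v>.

F_att = 1·(g−p) = 1·(7,-4) = (7.0000,-4.0000)
o1: d²=197 > ρ²=50 → inactive
o2: d²=117 > ρ²=50 → inactive
o3: d²=256 > ρ²=50 → inactive
o4: d²=25 ≤ ρ²=50; F_rep = 5·(-4,3)/25² = (-0.0320,0.0240)
F = F_att + ΣF_rep = (6.9680,-3.9760)
p' = p + 1/20·F = (-4.6516,5.8012)

Fx=6.9680 Fy=-3.9760 x'=-4.6516 y'=5.8012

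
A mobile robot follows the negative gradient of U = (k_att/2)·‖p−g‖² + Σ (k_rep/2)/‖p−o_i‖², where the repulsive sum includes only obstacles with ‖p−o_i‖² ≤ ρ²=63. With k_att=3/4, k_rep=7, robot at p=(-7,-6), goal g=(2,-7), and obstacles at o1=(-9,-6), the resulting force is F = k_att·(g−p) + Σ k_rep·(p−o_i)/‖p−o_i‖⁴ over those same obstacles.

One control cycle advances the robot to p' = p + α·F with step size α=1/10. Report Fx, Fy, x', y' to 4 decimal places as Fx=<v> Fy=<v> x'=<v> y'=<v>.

Fx=7.6250 Fy=-0.7500 x'=-6.2375 y'=-6.0750

F_att = 3/4·(g−p) = 3/4·(9,-1) = (6.7500,-0.7500)
o1: d²=4 ≤ ρ²=63; F_rep = 7·(2,0)/4² = (0.8750,0.0000)
F = F_att + ΣF_rep = (7.6250,-0.7500)
p' = p + 1/10·F = (-6.2375,-6.0750)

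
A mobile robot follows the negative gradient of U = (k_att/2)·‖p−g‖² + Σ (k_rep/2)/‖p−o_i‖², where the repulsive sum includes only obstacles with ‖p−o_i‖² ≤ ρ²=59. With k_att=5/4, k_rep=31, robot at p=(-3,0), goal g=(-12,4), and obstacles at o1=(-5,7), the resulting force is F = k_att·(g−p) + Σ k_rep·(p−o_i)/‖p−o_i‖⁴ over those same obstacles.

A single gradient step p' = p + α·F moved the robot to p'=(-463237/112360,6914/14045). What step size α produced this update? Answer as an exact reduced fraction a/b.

F_att = 5/4·(g−p) = 5/4·(-9,4) = (-11.2500,5.0000)
o1: d²=53 ≤ ρ²=59; F_rep = 31·(2,-7)/53² = (0.0221,-0.0773)
F = F_att + ΣF_rep = (-11.2279,4.9227)
Δp = p'−p = (-1.1228,0.4923); α = Δx/Fx = (-126157/112360) / (-126157/11236) = 1/10
check: Δy/Fy = (6914/14045) / (13828/2809) = 1/10 ✓

α = 1/10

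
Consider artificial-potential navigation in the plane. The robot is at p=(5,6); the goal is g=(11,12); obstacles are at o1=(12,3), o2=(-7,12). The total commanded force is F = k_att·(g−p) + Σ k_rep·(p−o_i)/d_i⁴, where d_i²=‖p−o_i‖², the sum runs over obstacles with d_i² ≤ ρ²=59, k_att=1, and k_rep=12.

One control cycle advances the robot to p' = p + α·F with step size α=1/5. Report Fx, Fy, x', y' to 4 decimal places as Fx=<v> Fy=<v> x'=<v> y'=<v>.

F_att = 1·(g−p) = 1·(6,6) = (6.0000,6.0000)
o1: d²=58 ≤ ρ²=59; F_rep = 12·(-7,3)/58² = (-0.0250,0.0107)
o2: d²=180 > ρ²=59 → inactive
F = F_att + ΣF_rep = (5.9750,6.0107)
p' = p + 1/5·F = (6.1950,7.2021)

Fx=5.9750 Fy=6.0107 x'=6.1950 y'=7.2021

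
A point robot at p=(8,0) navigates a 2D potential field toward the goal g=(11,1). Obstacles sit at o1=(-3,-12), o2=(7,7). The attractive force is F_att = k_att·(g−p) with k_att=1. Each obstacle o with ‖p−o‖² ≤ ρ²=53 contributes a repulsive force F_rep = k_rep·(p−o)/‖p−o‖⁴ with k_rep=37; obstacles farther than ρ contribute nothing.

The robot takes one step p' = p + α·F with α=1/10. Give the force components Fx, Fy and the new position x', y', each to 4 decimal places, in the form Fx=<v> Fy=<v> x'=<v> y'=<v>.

Fx=3.0148 Fy=0.8964 x'=8.3015 y'=0.0896

F_att = 1·(g−p) = 1·(3,1) = (3.0000,1.0000)
o1: d²=265 > ρ²=53 → inactive
o2: d²=50 ≤ ρ²=53; F_rep = 37·(1,-7)/50² = (0.0148,-0.1036)
F = F_att + ΣF_rep = (3.0148,0.8964)
p' = p + 1/10·F = (8.3015,0.0896)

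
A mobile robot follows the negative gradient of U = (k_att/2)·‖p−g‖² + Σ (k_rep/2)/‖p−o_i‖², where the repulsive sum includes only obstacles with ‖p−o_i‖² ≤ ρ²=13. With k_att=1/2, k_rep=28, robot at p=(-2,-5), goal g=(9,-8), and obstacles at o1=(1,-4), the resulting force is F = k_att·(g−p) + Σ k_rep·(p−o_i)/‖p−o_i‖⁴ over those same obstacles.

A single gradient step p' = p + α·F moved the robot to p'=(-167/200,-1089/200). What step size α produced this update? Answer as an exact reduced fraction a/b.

F_att = 1/2·(g−p) = 1/2·(11,-3) = (5.5000,-1.5000)
o1: d²=10 ≤ ρ²=13; F_rep = 28·(-3,-1)/10² = (-0.8400,-0.2800)
F = F_att + ΣF_rep = (4.6600,-1.7800)
Δp = p'−p = (1.1650,-0.4450); α = Δx/Fx = (233/200) / (233/50) = 1/4
check: Δy/Fy = (-89/200) / (-89/50) = 1/4 ✓

α = 1/4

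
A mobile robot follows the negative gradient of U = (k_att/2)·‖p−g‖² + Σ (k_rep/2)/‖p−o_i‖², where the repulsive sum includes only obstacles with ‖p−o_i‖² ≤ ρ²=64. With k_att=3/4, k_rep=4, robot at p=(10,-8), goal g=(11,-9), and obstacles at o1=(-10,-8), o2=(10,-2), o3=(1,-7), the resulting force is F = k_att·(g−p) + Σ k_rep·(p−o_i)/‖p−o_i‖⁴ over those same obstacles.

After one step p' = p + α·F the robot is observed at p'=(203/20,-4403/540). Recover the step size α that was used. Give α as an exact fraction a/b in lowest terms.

α = 1/5

F_att = 3/4·(g−p) = 3/4·(1,-1) = (0.7500,-0.7500)
o1: d²=400 > ρ²=64 → inactive
o2: d²=36 ≤ ρ²=64; F_rep = 4·(0,-6)/36² = (0.0000,-0.0185)
o3: d²=82 > ρ²=64 → inactive
F = F_att + ΣF_rep = (0.7500,-0.7685)
Δp = p'−p = (0.1500,-0.1537); α = Δx/Fx = (3/20) / (3/4) = 1/5
check: Δy/Fy = (-83/540) / (-83/108) = 1/5 ✓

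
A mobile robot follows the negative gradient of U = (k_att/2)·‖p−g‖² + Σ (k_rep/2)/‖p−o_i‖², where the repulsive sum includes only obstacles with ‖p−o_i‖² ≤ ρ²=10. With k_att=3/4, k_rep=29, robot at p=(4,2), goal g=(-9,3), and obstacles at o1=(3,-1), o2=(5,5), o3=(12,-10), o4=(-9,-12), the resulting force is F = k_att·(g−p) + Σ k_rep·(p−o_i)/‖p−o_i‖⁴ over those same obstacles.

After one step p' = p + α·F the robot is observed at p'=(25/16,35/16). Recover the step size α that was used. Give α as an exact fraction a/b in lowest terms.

F_att = 3/4·(g−p) = 3/4·(-13,1) = (-9.7500,0.7500)
o1: d²=10 ≤ ρ²=10; F_rep = 29·(1,3)/10² = (0.2900,0.8700)
o2: d²=10 ≤ ρ²=10; F_rep = 29·(-1,-3)/10² = (-0.2900,-0.8700)
o3: d²=208 > ρ²=10 → inactive
o4: d²=365 > ρ²=10 → inactive
F = F_att + ΣF_rep = (-9.7500,0.7500)
Δp = p'−p = (-2.4375,0.1875); α = Δx/Fx = (-39/16) / (-39/4) = 1/4
check: Δy/Fy = (3/16) / (3/4) = 1/4 ✓

α = 1/4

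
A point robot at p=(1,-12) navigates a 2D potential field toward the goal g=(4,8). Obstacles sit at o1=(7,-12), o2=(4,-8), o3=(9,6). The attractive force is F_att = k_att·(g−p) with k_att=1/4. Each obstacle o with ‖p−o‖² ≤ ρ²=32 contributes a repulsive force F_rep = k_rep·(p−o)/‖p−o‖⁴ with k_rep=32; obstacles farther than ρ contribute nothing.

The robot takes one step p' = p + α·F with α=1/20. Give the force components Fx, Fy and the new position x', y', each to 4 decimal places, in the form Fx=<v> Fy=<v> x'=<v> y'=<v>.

Fx=0.5964 Fy=4.7952 x'=1.0298 y'=-11.7602

F_att = 1/4·(g−p) = 1/4·(3,20) = (0.7500,5.0000)
o1: d²=36 > ρ²=32 → inactive
o2: d²=25 ≤ ρ²=32; F_rep = 32·(-3,-4)/25² = (-0.1536,-0.2048)
o3: d²=388 > ρ²=32 → inactive
F = F_att + ΣF_rep = (0.5964,4.7952)
p' = p + 1/20·F = (1.0298,-11.7602)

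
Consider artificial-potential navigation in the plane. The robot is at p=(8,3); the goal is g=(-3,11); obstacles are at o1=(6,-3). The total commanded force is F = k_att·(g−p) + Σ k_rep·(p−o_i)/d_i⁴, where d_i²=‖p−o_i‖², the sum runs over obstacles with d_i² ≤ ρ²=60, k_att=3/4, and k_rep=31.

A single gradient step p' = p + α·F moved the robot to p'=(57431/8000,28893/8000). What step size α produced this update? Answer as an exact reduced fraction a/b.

F_att = 3/4·(g−p) = 3/4·(-11,8) = (-8.2500,6.0000)
o1: d²=40 ≤ ρ²=60; F_rep = 31·(2,6)/40² = (0.0387,0.1163)
F = F_att + ΣF_rep = (-8.2112,6.1162)
Δp = p'−p = (-0.8211,0.6116); α = Δx/Fx = (-6569/8000) / (-6569/800) = 1/10
check: Δy/Fy = (4893/8000) / (4893/800) = 1/10 ✓

α = 1/10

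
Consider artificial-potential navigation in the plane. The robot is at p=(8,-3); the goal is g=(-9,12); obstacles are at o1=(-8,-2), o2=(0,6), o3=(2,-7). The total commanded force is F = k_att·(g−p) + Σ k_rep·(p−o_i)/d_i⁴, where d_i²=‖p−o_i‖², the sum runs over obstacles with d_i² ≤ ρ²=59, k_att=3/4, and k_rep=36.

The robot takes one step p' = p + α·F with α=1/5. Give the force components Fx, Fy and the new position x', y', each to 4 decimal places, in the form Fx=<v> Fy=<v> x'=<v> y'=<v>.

Fx=-12.6701 Fy=11.3033 x'=5.4660 y'=-0.7393

F_att = 3/4·(g−p) = 3/4·(-17,15) = (-12.7500,11.2500)
o1: d²=257 > ρ²=59 → inactive
o2: d²=145 > ρ²=59 → inactive
o3: d²=52 ≤ ρ²=59; F_rep = 36·(6,4)/52² = (0.0799,0.0533)
F = F_att + ΣF_rep = (-12.6701,11.3033)
p' = p + 1/5·F = (5.4660,-0.7393)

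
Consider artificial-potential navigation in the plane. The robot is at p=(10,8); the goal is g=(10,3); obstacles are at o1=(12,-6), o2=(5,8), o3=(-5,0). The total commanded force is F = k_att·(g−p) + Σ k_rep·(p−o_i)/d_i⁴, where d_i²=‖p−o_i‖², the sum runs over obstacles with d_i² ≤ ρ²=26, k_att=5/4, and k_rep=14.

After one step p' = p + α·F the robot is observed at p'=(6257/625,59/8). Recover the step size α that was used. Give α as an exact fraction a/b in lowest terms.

α = 1/10

F_att = 5/4·(g−p) = 5/4·(0,-5) = (0.0000,-6.2500)
o1: d²=200 > ρ²=26 → inactive
o2: d²=25 ≤ ρ²=26; F_rep = 14·(5,0)/25² = (0.1120,0.0000)
o3: d²=289 > ρ²=26 → inactive
F = F_att + ΣF_rep = (0.1120,-6.2500)
Δp = p'−p = (0.0112,-0.6250); α = Δx/Fx = (7/625) / (14/125) = 1/10
check: Δy/Fy = (-5/8) / (-25/4) = 1/10 ✓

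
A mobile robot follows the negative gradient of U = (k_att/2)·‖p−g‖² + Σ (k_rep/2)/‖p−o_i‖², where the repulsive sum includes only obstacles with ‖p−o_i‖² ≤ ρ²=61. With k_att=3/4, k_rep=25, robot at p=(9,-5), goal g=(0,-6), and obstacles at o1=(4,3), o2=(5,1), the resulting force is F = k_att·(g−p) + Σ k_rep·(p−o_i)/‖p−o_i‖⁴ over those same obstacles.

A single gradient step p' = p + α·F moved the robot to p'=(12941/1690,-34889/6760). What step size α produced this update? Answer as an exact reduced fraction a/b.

F_att = 3/4·(g−p) = 3/4·(-9,-1) = (-6.7500,-0.7500)
o1: d²=89 > ρ²=61 → inactive
o2: d²=52 ≤ ρ²=61; F_rep = 25·(4,-6)/52² = (0.0370,-0.0555)
F = F_att + ΣF_rep = (-6.7130,-0.8055)
Δp = p'−p = (-1.3426,-0.1611); α = Δx/Fx = (-2269/1690) / (-2269/338) = 1/5
check: Δy/Fy = (-1089/6760) / (-1089/1352) = 1/5 ✓

α = 1/5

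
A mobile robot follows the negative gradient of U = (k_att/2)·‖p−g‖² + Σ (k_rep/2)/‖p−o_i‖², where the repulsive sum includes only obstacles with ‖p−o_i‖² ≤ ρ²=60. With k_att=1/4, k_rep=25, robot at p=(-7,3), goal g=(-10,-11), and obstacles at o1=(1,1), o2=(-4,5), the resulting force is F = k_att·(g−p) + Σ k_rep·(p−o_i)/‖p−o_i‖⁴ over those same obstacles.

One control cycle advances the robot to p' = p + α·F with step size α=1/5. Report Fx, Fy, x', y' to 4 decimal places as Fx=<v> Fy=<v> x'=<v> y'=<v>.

F_att = 1/4·(g−p) = 1/4·(-3,-14) = (-0.7500,-3.5000)
o1: d²=68 > ρ²=60 → inactive
o2: d²=13 ≤ ρ²=60; F_rep = 25·(-3,-2)/13² = (-0.4438,-0.2959)
F = F_att + ΣF_rep = (-1.1938,-3.7959)
p' = p + 1/5·F = (-7.2388,2.2408)

Fx=-1.1938 Fy=-3.7959 x'=-7.2388 y'=2.2408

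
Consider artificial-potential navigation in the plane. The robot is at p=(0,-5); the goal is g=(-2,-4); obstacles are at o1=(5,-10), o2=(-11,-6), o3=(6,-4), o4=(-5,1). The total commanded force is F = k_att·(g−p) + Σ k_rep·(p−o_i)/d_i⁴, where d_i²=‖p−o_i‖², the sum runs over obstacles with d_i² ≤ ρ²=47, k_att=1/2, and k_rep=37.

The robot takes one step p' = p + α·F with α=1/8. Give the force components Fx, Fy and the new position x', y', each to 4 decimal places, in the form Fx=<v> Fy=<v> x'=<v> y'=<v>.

Fx=-1.1622 Fy=0.4730 x'=-0.1453 y'=-4.9409

F_att = 1/2·(g−p) = 1/2·(-2,1) = (-1.0000,0.5000)
o1: d²=50 > ρ²=47 → inactive
o2: d²=122 > ρ²=47 → inactive
o3: d²=37 ≤ ρ²=47; F_rep = 37·(-6,-1)/37² = (-0.1622,-0.0270)
o4: d²=61 > ρ²=47 → inactive
F = F_att + ΣF_rep = (-1.1622,0.4730)
p' = p + 1/8·F = (-0.1453,-4.9409)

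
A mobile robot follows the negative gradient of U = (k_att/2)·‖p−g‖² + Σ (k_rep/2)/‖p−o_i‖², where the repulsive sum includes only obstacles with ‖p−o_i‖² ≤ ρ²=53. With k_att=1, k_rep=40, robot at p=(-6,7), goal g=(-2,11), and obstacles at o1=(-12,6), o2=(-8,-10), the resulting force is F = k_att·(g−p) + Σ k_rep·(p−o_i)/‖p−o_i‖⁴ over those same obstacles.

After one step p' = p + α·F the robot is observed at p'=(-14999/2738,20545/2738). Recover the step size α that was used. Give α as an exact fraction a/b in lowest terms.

α = 1/8

F_att = 1·(g−p) = 1·(4,4) = (4.0000,4.0000)
o1: d²=37 ≤ ρ²=53; F_rep = 40·(6,1)/37² = (0.1753,0.0292)
o2: d²=293 > ρ²=53 → inactive
F = F_att + ΣF_rep = (4.1753,4.0292)
Δp = p'−p = (0.5219,0.5037); α = Δx/Fx = (1429/2738) / (5716/1369) = 1/8
check: Δy/Fy = (1379/2738) / (5516/1369) = 1/8 ✓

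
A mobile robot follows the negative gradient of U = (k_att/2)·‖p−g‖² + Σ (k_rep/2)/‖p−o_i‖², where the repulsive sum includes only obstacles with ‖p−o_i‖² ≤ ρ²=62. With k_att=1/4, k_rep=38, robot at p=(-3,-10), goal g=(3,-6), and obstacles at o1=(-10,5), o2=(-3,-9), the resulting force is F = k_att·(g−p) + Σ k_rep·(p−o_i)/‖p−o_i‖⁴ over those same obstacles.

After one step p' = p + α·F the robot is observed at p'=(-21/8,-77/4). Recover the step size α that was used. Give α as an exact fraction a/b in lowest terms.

α = 1/4

F_att = 1/4·(g−p) = 1/4·(6,4) = (1.5000,1.0000)
o1: d²=274 > ρ²=62 → inactive
o2: d²=1 ≤ ρ²=62; F_rep = 38·(0,-1)/1² = (0.0000,-38.0000)
F = F_att + ΣF_rep = (1.5000,-37.0000)
Δp = p'−p = (0.3750,-9.2500); α = Δx/Fx = (3/8) / (3/2) = 1/4
check: Δy/Fy = (-37/4) / (-37) = 1/4 ✓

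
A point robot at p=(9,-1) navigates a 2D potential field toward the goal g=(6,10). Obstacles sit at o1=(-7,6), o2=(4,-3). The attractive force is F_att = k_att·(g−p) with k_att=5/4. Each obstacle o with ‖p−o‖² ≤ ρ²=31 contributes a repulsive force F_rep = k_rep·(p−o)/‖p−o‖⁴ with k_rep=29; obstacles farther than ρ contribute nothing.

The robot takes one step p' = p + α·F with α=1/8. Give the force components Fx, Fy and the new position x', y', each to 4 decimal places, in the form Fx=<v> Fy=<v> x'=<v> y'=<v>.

F_att = 5/4·(g−p) = 5/4·(-3,11) = (-3.7500,13.7500)
o1: d²=305 > ρ²=31 → inactive
o2: d²=29 ≤ ρ²=31; F_rep = 29·(5,2)/29² = (0.1724,0.0690)
F = F_att + ΣF_rep = (-3.5776,13.8190)
p' = p + 1/8·F = (8.5528,0.7274)

Fx=-3.5776 Fy=13.8190 x'=8.5528 y'=0.7274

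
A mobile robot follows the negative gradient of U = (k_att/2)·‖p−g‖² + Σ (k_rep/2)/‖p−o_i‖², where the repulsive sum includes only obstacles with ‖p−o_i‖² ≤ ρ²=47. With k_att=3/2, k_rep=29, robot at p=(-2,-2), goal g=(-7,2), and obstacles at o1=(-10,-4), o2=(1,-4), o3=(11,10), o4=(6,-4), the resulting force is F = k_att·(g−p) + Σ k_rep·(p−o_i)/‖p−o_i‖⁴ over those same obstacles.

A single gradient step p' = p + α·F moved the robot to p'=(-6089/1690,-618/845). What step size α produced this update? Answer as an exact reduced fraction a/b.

α = 1/5

F_att = 3/2·(g−p) = 3/2·(-5,4) = (-7.5000,6.0000)
o1: d²=68 > ρ²=47 → inactive
o2: d²=13 ≤ ρ²=47; F_rep = 29·(-3,2)/13² = (-0.5148,0.3432)
o3: d²=313 > ρ²=47 → inactive
o4: d²=68 > ρ²=47 → inactive
F = F_att + ΣF_rep = (-8.0148,6.3432)
Δp = p'−p = (-1.6030,1.2686); α = Δx/Fx = (-2709/1690) / (-2709/338) = 1/5
check: Δy/Fy = (1072/845) / (1072/169) = 1/5 ✓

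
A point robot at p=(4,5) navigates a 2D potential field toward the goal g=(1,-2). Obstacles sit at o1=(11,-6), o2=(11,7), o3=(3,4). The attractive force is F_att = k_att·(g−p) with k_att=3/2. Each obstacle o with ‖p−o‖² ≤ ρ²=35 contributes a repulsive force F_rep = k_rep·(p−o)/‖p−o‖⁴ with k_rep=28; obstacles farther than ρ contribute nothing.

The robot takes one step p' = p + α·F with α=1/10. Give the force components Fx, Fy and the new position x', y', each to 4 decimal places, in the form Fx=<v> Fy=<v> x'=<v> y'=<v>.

F_att = 3/2·(g−p) = 3/2·(-3,-7) = (-4.5000,-10.5000)
o1: d²=170 > ρ²=35 → inactive
o2: d²=53 > ρ²=35 → inactive
o3: d²=2 ≤ ρ²=35; F_rep = 28·(1,1)/2² = (7.0000,7.0000)
F = F_att + ΣF_rep = (2.5000,-3.5000)
p' = p + 1/10·F = (4.2500,4.6500)

Fx=2.5000 Fy=-3.5000 x'=4.2500 y'=4.6500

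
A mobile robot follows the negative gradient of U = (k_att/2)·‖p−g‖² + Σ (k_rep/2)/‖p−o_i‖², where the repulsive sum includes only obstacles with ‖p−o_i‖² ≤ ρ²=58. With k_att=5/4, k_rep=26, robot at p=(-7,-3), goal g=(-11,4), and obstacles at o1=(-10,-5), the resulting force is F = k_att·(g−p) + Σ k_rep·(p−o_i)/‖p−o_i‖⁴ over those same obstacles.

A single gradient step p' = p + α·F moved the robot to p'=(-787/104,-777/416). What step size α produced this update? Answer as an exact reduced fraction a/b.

α = 1/8

F_att = 5/4·(g−p) = 5/4·(-4,7) = (-5.0000,8.7500)
o1: d²=13 ≤ ρ²=58; F_rep = 26·(3,2)/13² = (0.4615,0.3077)
F = F_att + ΣF_rep = (-4.5385,9.0577)
Δp = p'−p = (-0.5673,1.1322); α = Δx/Fx = (-59/104) / (-59/13) = 1/8
check: Δy/Fy = (471/416) / (471/52) = 1/8 ✓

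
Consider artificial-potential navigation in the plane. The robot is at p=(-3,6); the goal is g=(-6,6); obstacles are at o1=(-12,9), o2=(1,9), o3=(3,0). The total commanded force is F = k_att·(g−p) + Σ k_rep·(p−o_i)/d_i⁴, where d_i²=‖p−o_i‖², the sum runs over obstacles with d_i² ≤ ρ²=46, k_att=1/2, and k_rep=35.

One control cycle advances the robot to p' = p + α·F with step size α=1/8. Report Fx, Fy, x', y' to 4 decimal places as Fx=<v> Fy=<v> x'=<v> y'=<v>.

F_att = 1/2·(g−p) = 1/2·(-3,0) = (-1.5000,0.0000)
o1: d²=90 > ρ²=46 → inactive
o2: d²=25 ≤ ρ²=46; F_rep = 35·(-4,-3)/25² = (-0.2240,-0.1680)
o3: d²=72 > ρ²=46 → inactive
F = F_att + ΣF_rep = (-1.7240,-0.1680)
p' = p + 1/8·F = (-3.2155,5.9790)

Fx=-1.7240 Fy=-0.1680 x'=-3.2155 y'=5.9790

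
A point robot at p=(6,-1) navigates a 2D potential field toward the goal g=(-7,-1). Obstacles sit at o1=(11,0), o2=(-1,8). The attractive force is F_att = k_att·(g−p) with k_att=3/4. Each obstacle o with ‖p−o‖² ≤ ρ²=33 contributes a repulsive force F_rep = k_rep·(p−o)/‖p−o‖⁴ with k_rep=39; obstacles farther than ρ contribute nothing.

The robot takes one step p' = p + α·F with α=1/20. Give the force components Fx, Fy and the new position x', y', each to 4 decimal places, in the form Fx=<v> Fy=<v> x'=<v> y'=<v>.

Fx=-10.0385 Fy=-0.0577 x'=5.4981 y'=-1.0029

F_att = 3/4·(g−p) = 3/4·(-13,0) = (-9.7500,0.0000)
o1: d²=26 ≤ ρ²=33; F_rep = 39·(-5,-1)/26² = (-0.2885,-0.0577)
o2: d²=130 > ρ²=33 → inactive
F = F_att + ΣF_rep = (-10.0385,-0.0577)
p' = p + 1/20·F = (5.4981,-1.0029)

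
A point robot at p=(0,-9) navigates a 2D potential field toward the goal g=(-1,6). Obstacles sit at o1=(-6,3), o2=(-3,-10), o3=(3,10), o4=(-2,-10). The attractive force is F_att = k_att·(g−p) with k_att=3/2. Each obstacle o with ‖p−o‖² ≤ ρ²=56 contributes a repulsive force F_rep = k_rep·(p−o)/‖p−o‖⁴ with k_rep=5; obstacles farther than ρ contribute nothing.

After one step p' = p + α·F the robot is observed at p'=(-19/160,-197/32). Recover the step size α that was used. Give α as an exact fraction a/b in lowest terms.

α = 1/8

F_att = 3/2·(g−p) = 3/2·(-1,15) = (-1.5000,22.5000)
o1: d²=180 > ρ²=56 → inactive
o2: d²=10 ≤ ρ²=56; F_rep = 5·(3,1)/10² = (0.1500,0.0500)
o3: d²=370 > ρ²=56 → inactive
o4: d²=5 ≤ ρ²=56; F_rep = 5·(2,1)/5² = (0.4000,0.2000)
F = F_att + ΣF_rep = (-0.9500,22.7500)
Δp = p'−p = (-0.1187,2.8438); α = Δx/Fx = (-19/160) / (-19/20) = 1/8
check: Δy/Fy = (91/32) / (91/4) = 1/8 ✓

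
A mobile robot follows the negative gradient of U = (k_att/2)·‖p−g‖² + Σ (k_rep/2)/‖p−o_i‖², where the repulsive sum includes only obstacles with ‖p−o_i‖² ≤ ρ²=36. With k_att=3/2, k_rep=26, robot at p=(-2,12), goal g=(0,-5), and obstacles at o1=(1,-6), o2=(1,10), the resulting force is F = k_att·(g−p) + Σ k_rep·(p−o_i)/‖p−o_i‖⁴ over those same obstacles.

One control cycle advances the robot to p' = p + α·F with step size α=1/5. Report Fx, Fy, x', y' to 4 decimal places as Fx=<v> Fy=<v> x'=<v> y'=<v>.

Fx=2.5385 Fy=-25.1923 x'=-1.4923 y'=6.9615

F_att = 3/2·(g−p) = 3/2·(2,-17) = (3.0000,-25.5000)
o1: d²=333 > ρ²=36 → inactive
o2: d²=13 ≤ ρ²=36; F_rep = 26·(-3,2)/13² = (-0.4615,0.3077)
F = F_att + ΣF_rep = (2.5385,-25.1923)
p' = p + 1/5·F = (-1.4923,6.9615)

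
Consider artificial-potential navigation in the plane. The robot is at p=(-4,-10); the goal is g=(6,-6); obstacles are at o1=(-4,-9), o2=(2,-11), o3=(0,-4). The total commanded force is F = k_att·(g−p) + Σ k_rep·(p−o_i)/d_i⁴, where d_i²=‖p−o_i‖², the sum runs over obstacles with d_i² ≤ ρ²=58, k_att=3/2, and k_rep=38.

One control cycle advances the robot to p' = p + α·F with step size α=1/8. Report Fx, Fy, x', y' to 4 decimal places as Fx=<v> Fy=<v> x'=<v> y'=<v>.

Fx=14.7772 Fy=-32.0566 x'=-2.1528 y'=-14.0071

F_att = 3/2·(g−p) = 3/2·(10,4) = (15.0000,6.0000)
o1: d²=1 ≤ ρ²=58; F_rep = 38·(0,-1)/1² = (0.0000,-38.0000)
o2: d²=37 ≤ ρ²=58; F_rep = 38·(-6,1)/37² = (-0.1665,0.0278)
o3: d²=52 ≤ ρ²=58; F_rep = 38·(-4,-6)/52² = (-0.0562,-0.0843)
F = F_att + ΣF_rep = (14.7772,-32.0566)
p' = p + 1/8·F = (-2.1528,-14.0071)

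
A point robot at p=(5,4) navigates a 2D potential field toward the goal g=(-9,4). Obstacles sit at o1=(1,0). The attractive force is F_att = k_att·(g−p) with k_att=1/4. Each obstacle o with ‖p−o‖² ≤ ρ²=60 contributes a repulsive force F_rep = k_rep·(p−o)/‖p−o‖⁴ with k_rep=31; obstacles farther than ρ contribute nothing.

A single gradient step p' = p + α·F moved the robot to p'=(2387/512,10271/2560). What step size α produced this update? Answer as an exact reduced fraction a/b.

α = 1/10

F_att = 1/4·(g−p) = 1/4·(-14,0) = (-3.5000,0.0000)
o1: d²=32 ≤ ρ²=60; F_rep = 31·(4,4)/32² = (0.1211,0.1211)
F = F_att + ΣF_rep = (-3.3789,0.1211)
Δp = p'−p = (-0.3379,0.0121); α = Δx/Fx = (-173/512) / (-865/256) = 1/10
check: Δy/Fy = (31/2560) / (31/256) = 1/10 ✓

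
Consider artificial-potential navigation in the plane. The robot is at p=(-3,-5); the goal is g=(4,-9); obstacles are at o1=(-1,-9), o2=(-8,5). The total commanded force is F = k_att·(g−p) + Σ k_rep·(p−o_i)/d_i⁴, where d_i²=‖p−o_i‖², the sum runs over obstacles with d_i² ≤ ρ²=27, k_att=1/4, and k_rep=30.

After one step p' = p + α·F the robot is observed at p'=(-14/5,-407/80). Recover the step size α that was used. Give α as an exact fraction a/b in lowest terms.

α = 1/8

F_att = 1/4·(g−p) = 1/4·(7,-4) = (1.7500,-1.0000)
o1: d²=20 ≤ ρ²=27; F_rep = 30·(-2,4)/20² = (-0.1500,0.3000)
o2: d²=125 > ρ²=27 → inactive
F = F_att + ΣF_rep = (1.6000,-0.7000)
Δp = p'−p = (0.2000,-0.0875); α = Δx/Fx = (1/5) / (8/5) = 1/8
check: Δy/Fy = (-7/80) / (-7/10) = 1/8 ✓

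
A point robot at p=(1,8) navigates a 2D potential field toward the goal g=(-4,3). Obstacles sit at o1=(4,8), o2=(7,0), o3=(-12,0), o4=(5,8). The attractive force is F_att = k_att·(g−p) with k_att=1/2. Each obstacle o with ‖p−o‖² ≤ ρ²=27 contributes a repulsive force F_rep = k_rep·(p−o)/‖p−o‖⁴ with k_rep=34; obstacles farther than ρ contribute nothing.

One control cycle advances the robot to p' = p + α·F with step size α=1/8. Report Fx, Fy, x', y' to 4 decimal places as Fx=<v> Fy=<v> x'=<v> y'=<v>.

F_att = 1/2·(g−p) = 1/2·(-5,-5) = (-2.5000,-2.5000)
o1: d²=9 ≤ ρ²=27; F_rep = 34·(-3,0)/9² = (-1.2593,0.0000)
o2: d²=100 > ρ²=27 → inactive
o3: d²=233 > ρ²=27 → inactive
o4: d²=16 ≤ ρ²=27; F_rep = 34·(-4,0)/16² = (-0.5312,0.0000)
F = F_att + ΣF_rep = (-4.2905,-2.5000)
p' = p + 1/8·F = (0.4637,7.6875)

Fx=-4.2905 Fy=-2.5000 x'=0.4637 y'=7.6875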